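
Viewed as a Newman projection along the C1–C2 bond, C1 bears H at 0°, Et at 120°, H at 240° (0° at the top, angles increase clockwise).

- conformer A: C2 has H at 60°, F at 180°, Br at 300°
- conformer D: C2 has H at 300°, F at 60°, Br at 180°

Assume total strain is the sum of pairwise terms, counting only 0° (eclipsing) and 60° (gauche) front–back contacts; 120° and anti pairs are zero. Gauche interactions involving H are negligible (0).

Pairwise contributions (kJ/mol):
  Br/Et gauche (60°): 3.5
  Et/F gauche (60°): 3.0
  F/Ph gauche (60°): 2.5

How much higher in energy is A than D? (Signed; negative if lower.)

A (staggered): Et(120°)/F(180°) gauche 3.0 → 3.0 kJ/mol.
D (staggered): Et(120°)/F(60°) gauche 3.0; Et(120°)/Br(180°) gauche 3.5 → 6.5 kJ/mol.
E(A) − E(D) = 3.0 − 6.5 = -3.5 kJ/mol.

-3.5 kJ/mol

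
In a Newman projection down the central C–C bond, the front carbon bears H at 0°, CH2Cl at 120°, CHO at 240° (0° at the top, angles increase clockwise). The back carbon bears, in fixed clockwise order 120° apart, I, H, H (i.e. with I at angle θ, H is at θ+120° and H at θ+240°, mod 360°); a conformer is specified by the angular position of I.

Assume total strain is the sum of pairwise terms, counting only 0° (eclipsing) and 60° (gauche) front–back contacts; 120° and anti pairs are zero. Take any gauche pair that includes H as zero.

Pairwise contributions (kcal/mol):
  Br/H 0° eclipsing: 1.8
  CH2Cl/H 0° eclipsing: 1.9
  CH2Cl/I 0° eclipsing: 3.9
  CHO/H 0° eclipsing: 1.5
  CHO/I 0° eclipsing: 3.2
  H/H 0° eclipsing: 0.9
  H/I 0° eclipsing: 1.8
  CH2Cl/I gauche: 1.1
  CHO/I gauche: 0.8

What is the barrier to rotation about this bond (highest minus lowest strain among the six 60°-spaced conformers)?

I at 0° (eclipsed): H–I eclipsed, CH2Cl–H eclipsed, CHO–H eclipsed; 1.8 + 1.9 + 1.5 = 5.2 kcal/mol.
I at 60° (staggered): CH2Cl–I gauche; 1.1 = 1.1 kcal/mol.
I at 120° (eclipsed): H–H eclipsed, CH2Cl–I eclipsed, CHO–H eclipsed; 0.9 + 3.9 + 1.5 = 6.3 kcal/mol.
I at 180° (staggered): CH2Cl–I gauche, CHO–I gauche; 1.1 + 0.8 = 1.9 kcal/mol.
I at 240° (eclipsed): H–H eclipsed, CH2Cl–H eclipsed, CHO–I eclipsed; 0.9 + 1.9 + 3.2 = 6.0 kcal/mol.
I at 300° (staggered): CHO–I gauche; 0.8 = 0.8 kcal/mol.
Max at 120° (6.3 kcal/mol), min at 300° (0.8 kcal/mol); barrier = 5.5 kcal/mol.

5.5 kcal/mol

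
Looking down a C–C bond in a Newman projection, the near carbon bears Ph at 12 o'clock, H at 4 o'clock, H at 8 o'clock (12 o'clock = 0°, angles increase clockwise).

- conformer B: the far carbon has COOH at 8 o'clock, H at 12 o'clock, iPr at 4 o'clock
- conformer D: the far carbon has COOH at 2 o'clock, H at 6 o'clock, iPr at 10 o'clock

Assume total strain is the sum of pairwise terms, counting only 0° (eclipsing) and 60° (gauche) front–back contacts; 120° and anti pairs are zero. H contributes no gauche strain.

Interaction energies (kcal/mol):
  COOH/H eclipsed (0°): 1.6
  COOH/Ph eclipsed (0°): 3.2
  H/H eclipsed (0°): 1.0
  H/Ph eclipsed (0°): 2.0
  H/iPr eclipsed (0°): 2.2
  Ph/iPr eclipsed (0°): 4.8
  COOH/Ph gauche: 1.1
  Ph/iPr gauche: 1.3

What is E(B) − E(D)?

B (eclipsed): Ph(0°)/H(0°) eclipsed 2.0; H(120°)/iPr(120°) eclipsed 2.2; H(240°)/COOH(240°) eclipsed 1.6 → 5.8 kcal/mol.
D (staggered): Ph(0°)/COOH(60°) gauche 1.1; Ph(0°)/iPr(300°) gauche 1.3 → 2.4 kcal/mol.
E(B) − E(D) = 5.8 − 2.4 = +3.4 kcal/mol.

+3.4 kcal/mol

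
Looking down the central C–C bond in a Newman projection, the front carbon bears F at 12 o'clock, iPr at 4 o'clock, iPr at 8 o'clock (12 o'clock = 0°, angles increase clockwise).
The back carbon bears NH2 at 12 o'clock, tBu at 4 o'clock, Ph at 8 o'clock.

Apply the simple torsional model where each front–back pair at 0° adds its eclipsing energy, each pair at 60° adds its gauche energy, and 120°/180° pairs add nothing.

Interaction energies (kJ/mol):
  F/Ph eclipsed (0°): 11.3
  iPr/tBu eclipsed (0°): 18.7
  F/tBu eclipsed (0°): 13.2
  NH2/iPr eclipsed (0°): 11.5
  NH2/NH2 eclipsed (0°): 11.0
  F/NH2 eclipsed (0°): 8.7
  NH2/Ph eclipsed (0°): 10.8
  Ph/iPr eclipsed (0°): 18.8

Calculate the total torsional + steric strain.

This conformer (eclipsed): F(0°)/NH2(0°) eclipsed 8.7; iPr(120°)/tBu(120°) eclipsed 18.7; iPr(240°)/Ph(240°) eclipsed 18.8 → 46.2 kJ/mol.

46.2 kJ/mol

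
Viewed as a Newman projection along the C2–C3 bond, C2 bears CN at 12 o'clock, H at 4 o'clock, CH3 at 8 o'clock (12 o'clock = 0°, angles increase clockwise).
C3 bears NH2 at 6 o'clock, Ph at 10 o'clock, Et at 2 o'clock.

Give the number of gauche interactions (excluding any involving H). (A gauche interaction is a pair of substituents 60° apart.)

4

Non-H gauche pairs: CN(0°)/Ph(300°); CN(0°)/Et(60°); CH3(240°)/NH2(180°); CH3(240°)/Ph(300°) — 4 interactions.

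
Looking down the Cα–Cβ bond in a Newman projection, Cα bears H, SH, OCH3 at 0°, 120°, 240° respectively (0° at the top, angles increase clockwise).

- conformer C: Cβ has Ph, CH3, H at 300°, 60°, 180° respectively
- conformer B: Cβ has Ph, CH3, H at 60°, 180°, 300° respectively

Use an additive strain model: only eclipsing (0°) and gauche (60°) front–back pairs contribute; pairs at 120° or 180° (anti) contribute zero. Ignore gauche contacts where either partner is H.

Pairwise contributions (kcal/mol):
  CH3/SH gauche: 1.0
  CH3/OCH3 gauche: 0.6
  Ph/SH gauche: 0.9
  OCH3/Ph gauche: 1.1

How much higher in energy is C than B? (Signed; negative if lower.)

-0.4 kcal/mol

C is staggered. SH at 120° is gauche with CH3 at 60° (1.0); OCH3 at 240° is gauche with Ph at 300° (1.1). Total 2.1 kcal/mol.
B is staggered. SH at 120° is gauche with Ph at 60° (0.9); SH at 120° is gauche with CH3 at 180° (1.0); OCH3 at 240° is gauche with CH3 at 180° (0.6). Total 2.5 kcal/mol.
E(C) − E(B) = 2.1 − 2.5 = -0.4 kcal/mol.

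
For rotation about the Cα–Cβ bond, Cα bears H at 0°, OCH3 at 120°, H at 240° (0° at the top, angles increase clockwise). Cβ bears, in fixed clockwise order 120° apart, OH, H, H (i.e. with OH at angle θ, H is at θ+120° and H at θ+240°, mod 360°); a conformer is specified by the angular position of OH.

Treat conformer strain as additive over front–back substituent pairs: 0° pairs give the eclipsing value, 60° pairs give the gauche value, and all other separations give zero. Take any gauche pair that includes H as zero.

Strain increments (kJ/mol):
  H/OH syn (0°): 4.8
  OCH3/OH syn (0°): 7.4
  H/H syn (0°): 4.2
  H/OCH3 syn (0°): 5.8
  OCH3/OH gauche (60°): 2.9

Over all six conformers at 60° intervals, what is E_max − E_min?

15.8 kJ/mol

OH at 0° (eclipsed): H–OH eclipsed, OCH3–H eclipsed, H–H eclipsed; 4.8 + 5.8 + 4.2 = 14.8 kJ/mol.
OH at 60° (staggered): OCH3–OH gauche; 2.9 = 2.9 kJ/mol.
OH at 120° (eclipsed): H–H eclipsed, OCH3–OH eclipsed, H–H eclipsed; 4.2 + 7.4 + 4.2 = 15.8 kJ/mol.
OH at 180° (staggered): OCH3–OH gauche; 2.9 = 2.9 kJ/mol.
OH at 240° (eclipsed): H–H eclipsed, OCH3–H eclipsed, H–OH eclipsed; 4.2 + 5.8 + 4.8 = 14.8 kJ/mol.
OH at 300° (staggered): no non-H gauche contacts → 0.0 kJ/mol.
Max at 120° (15.8 kJ/mol), min at 300° (0.0 kJ/mol); barrier = 15.8 kJ/mol.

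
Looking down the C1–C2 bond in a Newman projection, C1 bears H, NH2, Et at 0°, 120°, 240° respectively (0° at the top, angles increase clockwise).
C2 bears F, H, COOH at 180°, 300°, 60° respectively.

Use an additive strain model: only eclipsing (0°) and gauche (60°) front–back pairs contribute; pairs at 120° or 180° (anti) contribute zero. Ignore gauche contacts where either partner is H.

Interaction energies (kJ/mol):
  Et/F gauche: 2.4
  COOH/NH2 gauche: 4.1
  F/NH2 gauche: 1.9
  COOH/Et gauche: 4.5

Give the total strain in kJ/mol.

8.4 kJ/mol

This conformer (staggered): NH2–F gauche, NH2–COOH gauche, Et–F gauche; 1.9 + 4.1 + 2.4 = 8.4 kJ/mol.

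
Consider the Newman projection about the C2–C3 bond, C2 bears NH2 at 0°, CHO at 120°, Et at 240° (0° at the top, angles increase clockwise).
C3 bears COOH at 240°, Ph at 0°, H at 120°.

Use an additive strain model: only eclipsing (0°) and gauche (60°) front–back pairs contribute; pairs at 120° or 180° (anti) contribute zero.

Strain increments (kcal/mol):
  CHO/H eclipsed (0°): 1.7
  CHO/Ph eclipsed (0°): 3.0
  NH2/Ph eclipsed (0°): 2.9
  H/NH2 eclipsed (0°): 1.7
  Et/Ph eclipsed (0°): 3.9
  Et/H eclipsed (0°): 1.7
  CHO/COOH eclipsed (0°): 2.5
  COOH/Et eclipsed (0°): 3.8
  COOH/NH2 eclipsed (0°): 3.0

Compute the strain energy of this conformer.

This conformer (eclipsed): NH2(0°)/Ph(0°) eclipsed 2.9; CHO(120°)/H(120°) eclipsed 1.7; Et(240°)/COOH(240°) eclipsed 3.8 → 8.4 kcal/mol.

8.4 kcal/mol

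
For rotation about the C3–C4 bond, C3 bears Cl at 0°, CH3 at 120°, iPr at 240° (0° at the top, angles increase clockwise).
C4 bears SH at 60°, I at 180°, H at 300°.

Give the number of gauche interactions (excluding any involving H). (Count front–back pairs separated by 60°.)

4

Non-H gauche pairs: Cl(0°)/SH(60°); CH3(120°)/SH(60°); CH3(120°)/I(180°); iPr(240°)/I(180°) — 4 interactions.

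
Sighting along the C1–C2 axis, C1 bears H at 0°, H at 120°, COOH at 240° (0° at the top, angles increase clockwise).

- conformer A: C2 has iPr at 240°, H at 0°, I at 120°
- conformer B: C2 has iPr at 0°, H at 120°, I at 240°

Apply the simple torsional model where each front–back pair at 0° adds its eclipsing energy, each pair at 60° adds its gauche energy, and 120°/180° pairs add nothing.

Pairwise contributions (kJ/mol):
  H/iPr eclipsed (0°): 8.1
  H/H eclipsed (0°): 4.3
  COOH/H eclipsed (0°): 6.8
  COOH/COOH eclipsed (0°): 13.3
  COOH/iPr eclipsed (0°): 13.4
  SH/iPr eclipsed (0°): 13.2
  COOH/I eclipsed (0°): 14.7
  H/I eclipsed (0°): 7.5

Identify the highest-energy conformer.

B

A (eclipsed): H(0°)/H(0°) eclipsed 4.3; H(120°)/I(120°) eclipsed 7.5; COOH(240°)/iPr(240°) eclipsed 13.4 → 25.2 kJ/mol.
B (eclipsed): H(0°)/iPr(0°) eclipsed 8.1; H(120°)/H(120°) eclipsed 4.3; COOH(240°)/I(240°) eclipsed 14.7 → 27.1 kJ/mol.
B has the highest total (27.1 kJ/mol).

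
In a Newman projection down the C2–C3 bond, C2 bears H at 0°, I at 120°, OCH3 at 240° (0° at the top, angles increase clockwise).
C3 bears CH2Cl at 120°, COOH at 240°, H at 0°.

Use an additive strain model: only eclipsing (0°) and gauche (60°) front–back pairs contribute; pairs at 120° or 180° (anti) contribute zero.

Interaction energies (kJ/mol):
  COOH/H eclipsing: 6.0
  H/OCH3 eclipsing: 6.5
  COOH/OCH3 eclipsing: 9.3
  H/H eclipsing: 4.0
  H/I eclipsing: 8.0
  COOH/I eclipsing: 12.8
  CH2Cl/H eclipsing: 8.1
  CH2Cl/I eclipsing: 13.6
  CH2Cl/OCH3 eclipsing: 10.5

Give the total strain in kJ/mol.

26.9 kJ/mol

This conformer (eclipsed): H–H eclipsed, I–CH2Cl eclipsed, OCH3–COOH eclipsed; 4.0 + 13.6 + 9.3 = 26.9 kJ/mol.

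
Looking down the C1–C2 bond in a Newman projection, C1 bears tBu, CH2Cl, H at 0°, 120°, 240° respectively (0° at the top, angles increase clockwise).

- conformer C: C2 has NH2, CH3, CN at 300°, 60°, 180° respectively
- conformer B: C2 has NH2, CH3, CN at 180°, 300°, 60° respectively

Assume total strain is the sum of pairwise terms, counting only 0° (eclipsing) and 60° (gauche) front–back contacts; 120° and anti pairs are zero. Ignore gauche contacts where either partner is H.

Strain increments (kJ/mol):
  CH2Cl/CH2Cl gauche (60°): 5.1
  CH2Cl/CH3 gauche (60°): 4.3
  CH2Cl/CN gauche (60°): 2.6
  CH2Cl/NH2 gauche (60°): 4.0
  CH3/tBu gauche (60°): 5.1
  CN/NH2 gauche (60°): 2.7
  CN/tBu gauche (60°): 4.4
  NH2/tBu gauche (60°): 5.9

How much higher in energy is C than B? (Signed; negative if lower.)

+1.8 kJ/mol

C (staggered): tBu(0°)/NH2(300°) gauche 5.9; tBu(0°)/CH3(60°) gauche 5.1; CH2Cl(120°)/CH3(60°) gauche 4.3; CH2Cl(120°)/CN(180°) gauche 2.6 → 17.9 kJ/mol.
B (staggered): tBu(0°)/CH3(300°) gauche 5.1; tBu(0°)/CN(60°) gauche 4.4; CH2Cl(120°)/NH2(180°) gauche 4.0; CH2Cl(120°)/CN(60°) gauche 2.6 → 16.1 kJ/mol.
E(C) − E(B) = 17.9 − 16.1 = +1.8 kJ/mol.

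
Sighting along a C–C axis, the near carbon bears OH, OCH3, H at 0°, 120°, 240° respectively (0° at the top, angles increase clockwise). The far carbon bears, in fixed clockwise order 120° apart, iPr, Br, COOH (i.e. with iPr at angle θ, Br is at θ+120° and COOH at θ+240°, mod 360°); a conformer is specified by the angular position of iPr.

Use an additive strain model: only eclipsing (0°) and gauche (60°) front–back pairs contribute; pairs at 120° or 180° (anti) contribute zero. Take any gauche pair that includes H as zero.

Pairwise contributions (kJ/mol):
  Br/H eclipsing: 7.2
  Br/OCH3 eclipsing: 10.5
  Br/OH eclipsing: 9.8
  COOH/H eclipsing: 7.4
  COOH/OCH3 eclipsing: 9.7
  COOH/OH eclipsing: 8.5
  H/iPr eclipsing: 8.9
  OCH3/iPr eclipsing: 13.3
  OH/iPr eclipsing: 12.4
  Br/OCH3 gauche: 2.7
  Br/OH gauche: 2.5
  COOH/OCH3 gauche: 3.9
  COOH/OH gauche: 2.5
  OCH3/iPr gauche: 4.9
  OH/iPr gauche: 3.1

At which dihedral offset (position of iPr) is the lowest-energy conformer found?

300°

iPr at 0° (eclipsed): OH(0°)/iPr(0°) eclipsed 12.4; OCH3(120°)/Br(120°) eclipsed 10.5; H(240°)/COOH(240°) eclipsed 7.4 → 30.3 kJ/mol.
iPr at 60° (staggered): OH(0°)/iPr(60°) gauche 3.1; OH(0°)/COOH(300°) gauche 2.5; OCH3(120°)/iPr(60°) gauche 4.9; OCH3(120°)/Br(180°) gauche 2.7 → 13.2 kJ/mol.
iPr at 120° (eclipsed): OH(0°)/COOH(0°) eclipsed 8.5; OCH3(120°)/iPr(120°) eclipsed 13.3; H(240°)/Br(240°) eclipsed 7.2 → 29.0 kJ/mol.
iPr at 180° (staggered): OH(0°)/Br(300°) gauche 2.5; OH(0°)/COOH(60°) gauche 2.5; OCH3(120°)/iPr(180°) gauche 4.9; OCH3(120°)/COOH(60°) gauche 3.9 → 13.8 kJ/mol.
iPr at 240° (eclipsed): OH(0°)/Br(0°) eclipsed 9.8; OCH3(120°)/COOH(120°) eclipsed 9.7; H(240°)/iPr(240°) eclipsed 8.9 → 28.4 kJ/mol.
iPr at 300° (staggered): OH(0°)/iPr(300°) gauche 3.1; OH(0°)/Br(60°) gauche 2.5; OCH3(120°)/Br(60°) gauche 2.7; OCH3(120°)/COOH(180°) gauche 3.9 → 12.2 kJ/mol.
The minimum (12.2 kJ/mol) occurs with iPr at 300°.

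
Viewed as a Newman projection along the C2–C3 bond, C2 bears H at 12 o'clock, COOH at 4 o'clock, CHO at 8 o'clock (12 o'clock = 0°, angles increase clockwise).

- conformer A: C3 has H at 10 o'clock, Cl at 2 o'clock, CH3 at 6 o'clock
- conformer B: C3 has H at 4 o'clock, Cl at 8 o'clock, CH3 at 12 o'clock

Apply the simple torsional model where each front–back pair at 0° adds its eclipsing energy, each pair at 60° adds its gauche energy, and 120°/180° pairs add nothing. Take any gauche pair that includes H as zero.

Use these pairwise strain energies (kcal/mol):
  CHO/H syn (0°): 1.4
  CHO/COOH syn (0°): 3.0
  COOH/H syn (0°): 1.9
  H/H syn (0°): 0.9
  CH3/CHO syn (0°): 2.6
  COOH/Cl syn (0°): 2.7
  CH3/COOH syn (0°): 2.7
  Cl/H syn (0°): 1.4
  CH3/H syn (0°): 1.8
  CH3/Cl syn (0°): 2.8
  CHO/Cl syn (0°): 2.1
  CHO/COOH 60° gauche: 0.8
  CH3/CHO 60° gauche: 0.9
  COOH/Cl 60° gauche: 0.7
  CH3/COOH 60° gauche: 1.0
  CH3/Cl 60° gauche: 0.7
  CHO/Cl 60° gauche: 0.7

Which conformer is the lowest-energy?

A (staggered): COOH–Cl gauche, COOH–CH3 gauche, CHO–CH3 gauche; 0.7 + 1.0 + 0.9 = 2.6 kcal/mol.
B (eclipsed): H–CH3 eclipsed, COOH–H eclipsed, CHO–Cl eclipsed; 1.8 + 1.9 + 2.1 = 5.8 kcal/mol.
A has the lowest total (2.6 kcal/mol).

A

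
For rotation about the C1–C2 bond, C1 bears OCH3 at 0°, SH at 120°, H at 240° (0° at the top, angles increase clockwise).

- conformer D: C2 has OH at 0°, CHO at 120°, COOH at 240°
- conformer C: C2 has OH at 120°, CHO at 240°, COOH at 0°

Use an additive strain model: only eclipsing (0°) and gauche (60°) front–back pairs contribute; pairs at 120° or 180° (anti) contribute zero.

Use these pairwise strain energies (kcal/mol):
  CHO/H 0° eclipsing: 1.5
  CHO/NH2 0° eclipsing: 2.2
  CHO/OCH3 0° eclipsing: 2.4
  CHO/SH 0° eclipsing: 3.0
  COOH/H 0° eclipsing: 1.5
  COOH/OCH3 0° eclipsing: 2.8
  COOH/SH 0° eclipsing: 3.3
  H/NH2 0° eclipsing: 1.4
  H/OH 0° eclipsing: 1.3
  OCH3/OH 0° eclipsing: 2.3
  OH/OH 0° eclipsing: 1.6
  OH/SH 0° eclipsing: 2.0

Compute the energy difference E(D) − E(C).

D (eclipsed): OCH3–OH eclipsed, SH–CHO eclipsed, H–COOH eclipsed; 2.3 + 3.0 + 1.5 = 6.8 kcal/mol.
C (eclipsed): OCH3–COOH eclipsed, SH–OH eclipsed, H–CHO eclipsed; 2.8 + 2.0 + 1.5 = 6.3 kcal/mol.
E(D) − E(C) = 6.8 − 6.3 = +0.5 kcal/mol.

+0.5 kcal/mol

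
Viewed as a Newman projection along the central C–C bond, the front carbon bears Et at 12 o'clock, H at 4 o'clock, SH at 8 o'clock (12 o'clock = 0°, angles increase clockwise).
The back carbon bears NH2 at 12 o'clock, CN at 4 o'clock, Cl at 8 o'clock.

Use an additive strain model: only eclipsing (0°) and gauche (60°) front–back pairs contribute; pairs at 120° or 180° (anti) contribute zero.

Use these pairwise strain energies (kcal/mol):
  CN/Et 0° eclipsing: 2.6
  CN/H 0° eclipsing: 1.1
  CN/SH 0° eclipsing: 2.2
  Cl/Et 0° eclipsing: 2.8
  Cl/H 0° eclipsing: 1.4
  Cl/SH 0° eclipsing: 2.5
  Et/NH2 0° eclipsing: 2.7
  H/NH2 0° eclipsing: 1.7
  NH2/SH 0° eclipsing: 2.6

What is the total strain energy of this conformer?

6.3 kcal/mol

This conformer is eclipsed. Et at 0° is eclipsed with NH2 at 0° (2.7); H at 120° is eclipsed with CN at 120° (1.1); SH at 240° is eclipsed with Cl at 240° (2.5). Total 6.3 kcal/mol.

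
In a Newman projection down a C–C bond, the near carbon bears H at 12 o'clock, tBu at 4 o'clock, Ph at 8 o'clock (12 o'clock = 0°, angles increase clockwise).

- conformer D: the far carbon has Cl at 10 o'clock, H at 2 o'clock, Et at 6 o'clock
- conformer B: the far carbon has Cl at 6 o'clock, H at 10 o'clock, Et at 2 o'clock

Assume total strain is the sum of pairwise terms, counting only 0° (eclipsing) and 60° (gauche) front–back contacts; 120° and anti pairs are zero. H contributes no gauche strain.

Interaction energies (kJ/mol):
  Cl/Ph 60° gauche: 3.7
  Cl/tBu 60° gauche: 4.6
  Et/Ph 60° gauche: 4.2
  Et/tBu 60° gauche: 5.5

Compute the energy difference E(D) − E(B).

D (staggered): tBu–Et gauche, Ph–Cl gauche, Ph–Et gauche; 5.5 + 3.7 + 4.2 = 13.4 kJ/mol.
B (staggered): tBu–Cl gauche, tBu–Et gauche, Ph–Cl gauche; 4.6 + 5.5 + 3.7 = 13.8 kJ/mol.
E(D) − E(B) = 13.4 − 13.8 = -0.4 kJ/mol.

-0.4 kJ/mol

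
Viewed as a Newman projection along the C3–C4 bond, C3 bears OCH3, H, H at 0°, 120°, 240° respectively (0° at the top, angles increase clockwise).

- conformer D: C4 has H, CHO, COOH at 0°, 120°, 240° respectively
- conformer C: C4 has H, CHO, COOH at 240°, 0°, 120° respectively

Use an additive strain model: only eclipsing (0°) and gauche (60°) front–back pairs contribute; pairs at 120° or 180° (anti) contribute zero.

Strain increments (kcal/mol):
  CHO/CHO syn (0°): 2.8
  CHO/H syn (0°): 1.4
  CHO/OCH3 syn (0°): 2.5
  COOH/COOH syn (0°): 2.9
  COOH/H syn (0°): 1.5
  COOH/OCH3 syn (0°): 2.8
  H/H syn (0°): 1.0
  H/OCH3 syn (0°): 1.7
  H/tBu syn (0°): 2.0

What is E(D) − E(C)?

-0.4 kcal/mol

D (eclipsed): OCH3–H eclipsed, H–CHO eclipsed, H–COOH eclipsed; 1.7 + 1.4 + 1.5 = 4.6 kcal/mol.
C (eclipsed): OCH3–CHO eclipsed, H–COOH eclipsed, H–H eclipsed; 2.5 + 1.5 + 1.0 = 5.0 kcal/mol.
E(D) − E(C) = 4.6 − 5.0 = -0.4 kcal/mol.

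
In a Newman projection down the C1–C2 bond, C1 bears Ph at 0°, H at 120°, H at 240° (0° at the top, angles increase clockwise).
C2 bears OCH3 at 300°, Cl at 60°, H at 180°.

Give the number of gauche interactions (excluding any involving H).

Non-H gauche pairs: Ph(0°)/OCH3(300°); Ph(0°)/Cl(60°) — 2 interactions.

2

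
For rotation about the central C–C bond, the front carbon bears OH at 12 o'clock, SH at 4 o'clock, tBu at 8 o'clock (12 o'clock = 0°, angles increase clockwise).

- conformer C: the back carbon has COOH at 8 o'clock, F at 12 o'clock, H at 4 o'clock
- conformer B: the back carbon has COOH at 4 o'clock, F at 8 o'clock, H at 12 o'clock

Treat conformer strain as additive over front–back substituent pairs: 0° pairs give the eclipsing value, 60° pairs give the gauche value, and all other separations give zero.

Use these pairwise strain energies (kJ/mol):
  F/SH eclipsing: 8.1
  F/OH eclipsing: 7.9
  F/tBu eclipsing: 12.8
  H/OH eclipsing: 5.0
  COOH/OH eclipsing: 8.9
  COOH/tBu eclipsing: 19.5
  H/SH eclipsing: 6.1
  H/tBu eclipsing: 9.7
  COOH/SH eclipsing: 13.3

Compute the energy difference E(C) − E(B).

C (eclipsed): OH–F eclipsed, SH–H eclipsed, tBu–COOH eclipsed; 7.9 + 6.1 + 19.5 = 33.5 kJ/mol.
B (eclipsed): OH–H eclipsed, SH–COOH eclipsed, tBu–F eclipsed; 5.0 + 13.3 + 12.8 = 31.1 kJ/mol.
E(C) − E(B) = 33.5 − 31.1 = +2.4 kJ/mol.

+2.4 kJ/mol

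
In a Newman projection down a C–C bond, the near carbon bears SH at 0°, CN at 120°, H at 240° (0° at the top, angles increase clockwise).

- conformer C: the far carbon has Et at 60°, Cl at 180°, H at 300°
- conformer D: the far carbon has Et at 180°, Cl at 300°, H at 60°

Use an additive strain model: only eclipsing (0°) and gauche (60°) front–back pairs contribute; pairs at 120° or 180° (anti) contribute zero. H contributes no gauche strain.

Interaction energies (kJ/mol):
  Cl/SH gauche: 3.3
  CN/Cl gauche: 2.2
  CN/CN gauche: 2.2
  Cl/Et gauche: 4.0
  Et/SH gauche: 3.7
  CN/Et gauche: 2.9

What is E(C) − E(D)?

C is staggered. SH at 0° is gauche with Et at 60° (3.7); CN at 120° is gauche with Et at 60° (2.9); CN at 120° is gauche with Cl at 180° (2.2). Total 8.8 kJ/mol.
D is staggered. SH at 0° is gauche with Cl at 300° (3.3); CN at 120° is gauche with Et at 180° (2.9). Total 6.2 kJ/mol.
E(C) − E(D) = 8.8 − 6.2 = +2.6 kJ/mol.

+2.6 kJ/mol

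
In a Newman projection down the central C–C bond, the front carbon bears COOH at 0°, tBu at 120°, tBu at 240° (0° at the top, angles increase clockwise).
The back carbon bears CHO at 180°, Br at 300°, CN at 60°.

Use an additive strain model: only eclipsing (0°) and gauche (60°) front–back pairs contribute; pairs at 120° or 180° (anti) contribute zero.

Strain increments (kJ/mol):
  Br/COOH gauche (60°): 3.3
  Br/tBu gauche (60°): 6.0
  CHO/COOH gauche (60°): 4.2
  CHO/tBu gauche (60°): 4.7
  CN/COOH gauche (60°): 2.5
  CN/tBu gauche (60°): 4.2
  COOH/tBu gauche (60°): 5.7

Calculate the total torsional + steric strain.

25.4 kJ/mol

This conformer (staggered): COOH(0°)/Br(300°) gauche 3.3; COOH(0°)/CN(60°) gauche 2.5; tBu(120°)/CHO(180°) gauche 4.7; tBu(120°)/CN(60°) gauche 4.2; tBu(240°)/CHO(180°) gauche 4.7; tBu(240°)/Br(300°) gauche 6.0 → 25.4 kJ/mol.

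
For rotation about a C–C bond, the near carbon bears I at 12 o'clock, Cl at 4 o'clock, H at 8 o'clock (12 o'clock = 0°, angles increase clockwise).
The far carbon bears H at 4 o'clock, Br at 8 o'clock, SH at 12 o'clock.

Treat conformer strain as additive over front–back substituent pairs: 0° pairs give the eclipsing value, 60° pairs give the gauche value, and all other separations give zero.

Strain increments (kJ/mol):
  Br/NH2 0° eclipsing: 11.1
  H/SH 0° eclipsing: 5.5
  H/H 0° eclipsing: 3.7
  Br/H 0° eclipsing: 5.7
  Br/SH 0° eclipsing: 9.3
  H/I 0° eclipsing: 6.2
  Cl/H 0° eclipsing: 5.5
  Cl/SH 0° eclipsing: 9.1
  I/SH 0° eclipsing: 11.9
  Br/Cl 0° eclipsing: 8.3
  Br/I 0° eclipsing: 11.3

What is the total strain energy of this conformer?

This conformer (eclipsed): I(0°)/SH(0°) eclipsed 11.9; Cl(120°)/H(120°) eclipsed 5.5; H(240°)/Br(240°) eclipsed 5.7 → 23.1 kJ/mol.

23.1 kJ/mol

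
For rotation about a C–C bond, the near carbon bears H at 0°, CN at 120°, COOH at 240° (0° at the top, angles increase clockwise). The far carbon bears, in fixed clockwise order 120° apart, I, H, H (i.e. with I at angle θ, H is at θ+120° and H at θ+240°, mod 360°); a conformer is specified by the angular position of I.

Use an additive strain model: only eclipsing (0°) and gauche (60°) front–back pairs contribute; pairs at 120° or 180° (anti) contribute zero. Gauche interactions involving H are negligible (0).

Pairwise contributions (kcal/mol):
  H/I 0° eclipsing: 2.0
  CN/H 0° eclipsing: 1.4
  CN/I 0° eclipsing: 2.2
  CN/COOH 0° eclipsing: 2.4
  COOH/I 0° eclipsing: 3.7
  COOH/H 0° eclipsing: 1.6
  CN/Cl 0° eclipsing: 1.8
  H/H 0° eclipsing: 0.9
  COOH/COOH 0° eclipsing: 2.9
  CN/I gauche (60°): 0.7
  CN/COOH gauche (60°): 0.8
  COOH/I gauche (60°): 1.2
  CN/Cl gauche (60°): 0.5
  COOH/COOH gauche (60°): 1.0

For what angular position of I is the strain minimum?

I at 0° (eclipsed): H–I eclipsed, CN–H eclipsed, COOH–H eclipsed; 2.0 + 1.4 + 1.6 = 5.0 kcal/mol.
I at 60° (staggered): CN–I gauche; 0.7 = 0.7 kcal/mol.
I at 120° (eclipsed): H–H eclipsed, CN–I eclipsed, COOH–H eclipsed; 0.9 + 2.2 + 1.6 = 4.7 kcal/mol.
I at 180° (staggered): CN–I gauche, COOH–I gauche; 0.7 + 1.2 = 1.9 kcal/mol.
I at 240° (eclipsed): H–H eclipsed, CN–H eclipsed, COOH–I eclipsed; 0.9 + 1.4 + 3.7 = 6.0 kcal/mol.
I at 300° (staggered): COOH–I gauche; 1.2 = 1.2 kcal/mol.
The minimum (0.7 kcal/mol) occurs with I at 60°.

60°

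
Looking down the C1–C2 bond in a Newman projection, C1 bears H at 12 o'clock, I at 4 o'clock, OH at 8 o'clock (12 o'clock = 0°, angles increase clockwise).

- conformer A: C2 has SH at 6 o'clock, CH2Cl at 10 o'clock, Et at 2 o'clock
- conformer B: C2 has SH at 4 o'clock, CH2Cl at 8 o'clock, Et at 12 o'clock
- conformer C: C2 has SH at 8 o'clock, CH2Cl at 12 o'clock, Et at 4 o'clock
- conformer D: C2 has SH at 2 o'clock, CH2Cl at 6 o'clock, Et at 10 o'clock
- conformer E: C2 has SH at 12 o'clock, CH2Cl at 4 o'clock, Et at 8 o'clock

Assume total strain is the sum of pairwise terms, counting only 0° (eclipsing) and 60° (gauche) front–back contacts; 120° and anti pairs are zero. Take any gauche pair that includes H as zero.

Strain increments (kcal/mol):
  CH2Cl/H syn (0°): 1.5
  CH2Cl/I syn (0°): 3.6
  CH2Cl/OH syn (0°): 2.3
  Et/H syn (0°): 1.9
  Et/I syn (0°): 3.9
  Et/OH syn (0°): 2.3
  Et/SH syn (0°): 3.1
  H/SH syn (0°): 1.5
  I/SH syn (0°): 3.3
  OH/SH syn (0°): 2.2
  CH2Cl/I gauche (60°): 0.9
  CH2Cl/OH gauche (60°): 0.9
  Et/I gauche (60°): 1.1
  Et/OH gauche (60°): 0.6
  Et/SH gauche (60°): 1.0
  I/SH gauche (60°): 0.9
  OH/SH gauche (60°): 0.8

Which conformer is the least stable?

C

A (staggered): I–SH gauche, I–Et gauche, OH–SH gauche, OH–CH2Cl gauche; 0.9 + 1.1 + 0.8 + 0.9 = 3.7 kcal/mol.
B (eclipsed): H–Et eclipsed, I–SH eclipsed, OH–CH2Cl eclipsed; 1.9 + 3.3 + 2.3 = 7.5 kcal/mol.
C (eclipsed): H–CH2Cl eclipsed, I–Et eclipsed, OH–SH eclipsed; 1.5 + 3.9 + 2.2 = 7.6 kcal/mol.
D (staggered): I–SH gauche, I–CH2Cl gauche, OH–CH2Cl gauche, OH–Et gauche; 0.9 + 0.9 + 0.9 + 0.6 = 3.3 kcal/mol.
E (eclipsed): H–SH eclipsed, I–CH2Cl eclipsed, OH–Et eclipsed; 1.5 + 3.6 + 2.3 = 7.4 kcal/mol.
C has the highest total (7.6 kcal/mol).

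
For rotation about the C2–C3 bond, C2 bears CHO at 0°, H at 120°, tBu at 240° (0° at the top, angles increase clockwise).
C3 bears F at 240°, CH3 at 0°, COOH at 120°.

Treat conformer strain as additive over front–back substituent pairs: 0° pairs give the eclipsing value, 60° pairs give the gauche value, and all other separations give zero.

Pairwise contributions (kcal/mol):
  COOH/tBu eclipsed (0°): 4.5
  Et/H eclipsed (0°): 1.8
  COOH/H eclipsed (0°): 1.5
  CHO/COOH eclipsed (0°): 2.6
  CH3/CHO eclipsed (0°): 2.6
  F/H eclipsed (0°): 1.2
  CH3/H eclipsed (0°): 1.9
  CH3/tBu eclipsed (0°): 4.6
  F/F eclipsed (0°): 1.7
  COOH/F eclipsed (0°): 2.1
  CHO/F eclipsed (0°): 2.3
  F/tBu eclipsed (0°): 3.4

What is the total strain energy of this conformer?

This conformer is eclipsed. CHO at 0° is eclipsed with CH3 at 0° (2.6); H at 120° is eclipsed with COOH at 120° (1.5); tBu at 240° is eclipsed with F at 240° (3.4). Total 7.5 kcal/mol.

7.5 kcal/mol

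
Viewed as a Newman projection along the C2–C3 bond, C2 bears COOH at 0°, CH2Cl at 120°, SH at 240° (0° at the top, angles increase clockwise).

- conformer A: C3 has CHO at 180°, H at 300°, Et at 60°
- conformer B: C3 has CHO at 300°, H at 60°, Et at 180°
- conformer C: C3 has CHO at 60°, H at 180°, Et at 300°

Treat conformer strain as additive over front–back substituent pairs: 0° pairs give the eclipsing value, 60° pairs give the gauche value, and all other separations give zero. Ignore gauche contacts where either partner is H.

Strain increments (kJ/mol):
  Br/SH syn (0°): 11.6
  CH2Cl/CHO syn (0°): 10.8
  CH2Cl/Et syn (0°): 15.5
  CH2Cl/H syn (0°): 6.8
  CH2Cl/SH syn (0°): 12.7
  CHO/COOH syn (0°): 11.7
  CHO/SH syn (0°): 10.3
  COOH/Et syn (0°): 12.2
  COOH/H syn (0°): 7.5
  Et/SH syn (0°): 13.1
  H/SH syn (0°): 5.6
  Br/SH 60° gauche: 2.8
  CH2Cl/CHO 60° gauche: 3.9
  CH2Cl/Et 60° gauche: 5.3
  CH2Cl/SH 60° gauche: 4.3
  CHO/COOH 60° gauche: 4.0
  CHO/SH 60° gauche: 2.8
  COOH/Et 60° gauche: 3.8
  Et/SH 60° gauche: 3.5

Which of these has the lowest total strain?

C

A (staggered): COOH–Et gauche, CH2Cl–CHO gauche, CH2Cl–Et gauche, SH–CHO gauche; 3.8 + 3.9 + 5.3 + 2.8 = 15.8 kJ/mol.
B (staggered): COOH–CHO gauche, CH2Cl–Et gauche, SH–CHO gauche, SH–Et gauche; 4.0 + 5.3 + 2.8 + 3.5 = 15.6 kJ/mol.
C (staggered): COOH–CHO gauche, COOH–Et gauche, CH2Cl–CHO gauche, SH–Et gauche; 4.0 + 3.8 + 3.9 + 3.5 = 15.2 kJ/mol.
C has the lowest total (15.2 kJ/mol).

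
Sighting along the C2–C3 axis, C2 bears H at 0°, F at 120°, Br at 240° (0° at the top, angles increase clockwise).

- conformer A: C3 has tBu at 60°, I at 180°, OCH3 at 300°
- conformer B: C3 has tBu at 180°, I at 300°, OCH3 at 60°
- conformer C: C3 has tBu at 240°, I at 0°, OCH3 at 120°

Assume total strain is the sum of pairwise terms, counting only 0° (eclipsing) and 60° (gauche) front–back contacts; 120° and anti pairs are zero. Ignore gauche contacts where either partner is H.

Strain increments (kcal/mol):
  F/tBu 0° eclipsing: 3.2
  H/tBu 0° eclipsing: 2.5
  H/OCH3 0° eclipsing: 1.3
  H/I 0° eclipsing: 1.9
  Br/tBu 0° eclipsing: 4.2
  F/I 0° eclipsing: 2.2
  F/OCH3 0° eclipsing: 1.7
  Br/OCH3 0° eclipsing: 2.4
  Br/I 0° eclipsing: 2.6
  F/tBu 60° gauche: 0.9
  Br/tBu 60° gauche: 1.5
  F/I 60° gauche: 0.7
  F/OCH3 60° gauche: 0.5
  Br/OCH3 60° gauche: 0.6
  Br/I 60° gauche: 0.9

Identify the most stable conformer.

A

A (staggered): F(120°)/tBu(60°) gauche 0.9; F(120°)/I(180°) gauche 0.7; Br(240°)/I(180°) gauche 0.9; Br(240°)/OCH3(300°) gauche 0.6 → 3.1 kcal/mol.
B (staggered): F(120°)/tBu(180°) gauche 0.9; F(120°)/OCH3(60°) gauche 0.5; Br(240°)/tBu(180°) gauche 1.5; Br(240°)/I(300°) gauche 0.9 → 3.8 kcal/mol.
C (eclipsed): H(0°)/I(0°) eclipsed 1.9; F(120°)/OCH3(120°) eclipsed 1.7; Br(240°)/tBu(240°) eclipsed 4.2 → 7.8 kcal/mol.
A has the lowest total (3.1 kcal/mol).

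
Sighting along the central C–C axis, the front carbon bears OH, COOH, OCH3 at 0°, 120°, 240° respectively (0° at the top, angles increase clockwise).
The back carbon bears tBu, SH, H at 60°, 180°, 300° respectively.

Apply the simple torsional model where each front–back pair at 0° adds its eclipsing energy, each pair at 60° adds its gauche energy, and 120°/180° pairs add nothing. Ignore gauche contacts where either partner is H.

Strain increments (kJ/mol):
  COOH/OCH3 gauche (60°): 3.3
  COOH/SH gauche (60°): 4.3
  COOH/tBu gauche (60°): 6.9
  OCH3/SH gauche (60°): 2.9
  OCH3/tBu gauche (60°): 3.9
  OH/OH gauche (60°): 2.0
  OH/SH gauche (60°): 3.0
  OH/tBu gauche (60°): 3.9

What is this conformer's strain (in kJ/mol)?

18.0 kJ/mol

This conformer (staggered): OH–tBu gauche, COOH–tBu gauche, COOH–SH gauche, OCH3–SH gauche; 3.9 + 6.9 + 4.3 + 2.9 = 18.0 kJ/mol.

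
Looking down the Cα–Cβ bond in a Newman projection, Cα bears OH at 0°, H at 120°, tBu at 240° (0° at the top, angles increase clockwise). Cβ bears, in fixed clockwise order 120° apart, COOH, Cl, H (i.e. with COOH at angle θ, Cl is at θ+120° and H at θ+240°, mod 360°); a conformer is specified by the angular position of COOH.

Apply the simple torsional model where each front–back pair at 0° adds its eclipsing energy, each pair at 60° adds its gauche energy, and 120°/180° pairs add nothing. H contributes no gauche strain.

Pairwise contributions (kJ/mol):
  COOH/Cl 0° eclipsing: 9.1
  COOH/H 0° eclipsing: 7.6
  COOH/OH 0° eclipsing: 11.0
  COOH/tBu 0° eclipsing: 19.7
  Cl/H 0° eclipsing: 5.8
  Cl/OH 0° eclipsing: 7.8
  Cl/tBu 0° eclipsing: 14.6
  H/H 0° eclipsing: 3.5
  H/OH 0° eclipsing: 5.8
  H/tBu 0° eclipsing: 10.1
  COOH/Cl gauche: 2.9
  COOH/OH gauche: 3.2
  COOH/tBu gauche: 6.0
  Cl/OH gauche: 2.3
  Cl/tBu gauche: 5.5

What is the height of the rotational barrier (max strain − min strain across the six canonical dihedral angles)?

22.3 kJ/mol

COOH at 0° (eclipsed): OH(0°)/COOH(0°) eclipsed 11.0; H(120°)/Cl(120°) eclipsed 5.8; tBu(240°)/H(240°) eclipsed 10.1 → 26.9 kJ/mol.
COOH at 60° (staggered): OH(0°)/COOH(60°) gauche 3.2; tBu(240°)/Cl(180°) gauche 5.5 → 8.7 kJ/mol.
COOH at 120° (eclipsed): OH(0°)/H(0°) eclipsed 5.8; H(120°)/COOH(120°) eclipsed 7.6; tBu(240°)/Cl(240°) eclipsed 14.6 → 28.0 kJ/mol.
COOH at 180° (staggered): OH(0°)/Cl(300°) gauche 2.3; tBu(240°)/COOH(180°) gauche 6.0; tBu(240°)/Cl(300°) gauche 5.5 → 13.8 kJ/mol.
COOH at 240° (eclipsed): OH(0°)/Cl(0°) eclipsed 7.8; H(120°)/H(120°) eclipsed 3.5; tBu(240°)/COOH(240°) eclipsed 19.7 → 31.0 kJ/mol.
COOH at 300° (staggered): OH(0°)/COOH(300°) gauche 3.2; OH(0°)/Cl(60°) gauche 2.3; tBu(240°)/COOH(300°) gauche 6.0 → 11.5 kJ/mol.
Max at 240° (31.0 kJ/mol), min at 60° (8.7 kJ/mol); barrier = 22.3 kJ/mol.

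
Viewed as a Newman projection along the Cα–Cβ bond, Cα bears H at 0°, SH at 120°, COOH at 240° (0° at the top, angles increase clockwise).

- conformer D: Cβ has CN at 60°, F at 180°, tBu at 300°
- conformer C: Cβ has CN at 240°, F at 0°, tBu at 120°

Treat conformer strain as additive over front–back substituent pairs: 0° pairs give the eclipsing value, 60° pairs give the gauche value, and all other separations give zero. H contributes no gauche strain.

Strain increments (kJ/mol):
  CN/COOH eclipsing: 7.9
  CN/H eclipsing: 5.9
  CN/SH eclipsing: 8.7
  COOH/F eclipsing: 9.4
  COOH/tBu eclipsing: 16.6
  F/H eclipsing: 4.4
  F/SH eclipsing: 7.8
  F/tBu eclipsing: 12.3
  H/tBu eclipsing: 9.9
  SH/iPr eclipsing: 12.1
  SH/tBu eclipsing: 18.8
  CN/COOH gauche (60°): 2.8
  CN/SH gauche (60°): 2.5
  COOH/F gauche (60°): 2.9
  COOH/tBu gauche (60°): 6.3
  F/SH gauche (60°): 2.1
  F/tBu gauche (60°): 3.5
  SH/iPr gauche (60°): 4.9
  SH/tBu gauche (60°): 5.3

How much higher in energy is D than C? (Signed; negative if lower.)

D (staggered): SH(120°)/CN(60°) gauche 2.5; SH(120°)/F(180°) gauche 2.1; COOH(240°)/F(180°) gauche 2.9; COOH(240°)/tBu(300°) gauche 6.3 → 13.8 kJ/mol.
C (eclipsed): H(0°)/F(0°) eclipsed 4.4; SH(120°)/tBu(120°) eclipsed 18.8; COOH(240°)/CN(240°) eclipsed 7.9 → 31.1 kJ/mol.
E(D) − E(C) = 13.8 − 31.1 = -17.3 kJ/mol.

-17.3 kJ/mol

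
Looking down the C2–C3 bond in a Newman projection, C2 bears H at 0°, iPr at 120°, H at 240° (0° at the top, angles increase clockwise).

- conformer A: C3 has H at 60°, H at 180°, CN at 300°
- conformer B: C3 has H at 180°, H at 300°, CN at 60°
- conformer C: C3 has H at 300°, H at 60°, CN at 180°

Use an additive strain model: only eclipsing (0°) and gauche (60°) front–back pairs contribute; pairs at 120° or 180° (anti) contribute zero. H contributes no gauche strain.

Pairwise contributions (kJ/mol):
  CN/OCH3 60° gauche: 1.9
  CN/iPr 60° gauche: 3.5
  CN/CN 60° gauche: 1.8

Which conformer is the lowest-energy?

A (staggered): no non-H gauche contacts → 0.0 kJ/mol.
B is staggered. iPr at 120° is gauche with CN at 60° (3.5). Total 3.5 kJ/mol.
C is staggered. iPr at 120° is gauche with CN at 180° (3.5). Total 3.5 kJ/mol.
A has the lowest total (0.0 kJ/mol).

A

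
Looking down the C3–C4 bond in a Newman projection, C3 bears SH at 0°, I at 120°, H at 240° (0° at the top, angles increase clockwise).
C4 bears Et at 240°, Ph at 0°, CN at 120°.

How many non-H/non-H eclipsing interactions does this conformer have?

2

Non-H eclipsing pairs: SH(0°)/Ph(0°); I(120°)/CN(120°) — 2 interactions.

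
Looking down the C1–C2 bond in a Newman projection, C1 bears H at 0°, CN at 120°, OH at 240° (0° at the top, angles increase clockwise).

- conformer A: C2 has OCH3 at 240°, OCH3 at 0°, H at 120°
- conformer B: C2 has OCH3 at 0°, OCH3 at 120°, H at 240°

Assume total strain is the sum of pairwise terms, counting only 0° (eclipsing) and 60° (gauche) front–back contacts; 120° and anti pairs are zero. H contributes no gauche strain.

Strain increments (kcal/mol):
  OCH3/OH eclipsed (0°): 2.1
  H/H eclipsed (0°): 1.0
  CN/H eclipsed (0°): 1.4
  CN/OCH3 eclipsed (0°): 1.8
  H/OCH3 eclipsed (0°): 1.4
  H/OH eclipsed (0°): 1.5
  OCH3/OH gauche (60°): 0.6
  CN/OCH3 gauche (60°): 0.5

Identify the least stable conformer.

A

A is eclipsed. H at 0° is eclipsed with OCH3 at 0° (1.4); CN at 120° is eclipsed with H at 120° (1.4); OH at 240° is eclipsed with OCH3 at 240° (2.1). Total 4.9 kcal/mol.
B is eclipsed. H at 0° is eclipsed with OCH3 at 0° (1.4); CN at 120° is eclipsed with OCH3 at 120° (1.8); OH at 240° is eclipsed with H at 240° (1.5). Total 4.7 kcal/mol.
A has the highest total (4.9 kcal/mol).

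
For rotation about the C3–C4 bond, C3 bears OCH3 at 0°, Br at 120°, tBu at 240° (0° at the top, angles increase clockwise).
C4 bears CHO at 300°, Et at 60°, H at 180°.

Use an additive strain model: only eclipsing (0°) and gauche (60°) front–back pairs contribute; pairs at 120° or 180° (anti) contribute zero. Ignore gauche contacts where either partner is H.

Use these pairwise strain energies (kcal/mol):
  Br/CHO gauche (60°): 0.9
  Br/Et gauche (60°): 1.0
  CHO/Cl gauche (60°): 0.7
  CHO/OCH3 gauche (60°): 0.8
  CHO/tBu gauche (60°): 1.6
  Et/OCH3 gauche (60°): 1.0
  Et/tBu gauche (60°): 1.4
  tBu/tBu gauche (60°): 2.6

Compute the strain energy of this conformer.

4.4 kcal/mol

This conformer is staggered. OCH3 at 0° is gauche with CHO at 300° (0.8); OCH3 at 0° is gauche with Et at 60° (1.0); Br at 120° is gauche with Et at 60° (1.0); tBu at 240° is gauche with CHO at 300° (1.6). Total 4.4 kcal/mol.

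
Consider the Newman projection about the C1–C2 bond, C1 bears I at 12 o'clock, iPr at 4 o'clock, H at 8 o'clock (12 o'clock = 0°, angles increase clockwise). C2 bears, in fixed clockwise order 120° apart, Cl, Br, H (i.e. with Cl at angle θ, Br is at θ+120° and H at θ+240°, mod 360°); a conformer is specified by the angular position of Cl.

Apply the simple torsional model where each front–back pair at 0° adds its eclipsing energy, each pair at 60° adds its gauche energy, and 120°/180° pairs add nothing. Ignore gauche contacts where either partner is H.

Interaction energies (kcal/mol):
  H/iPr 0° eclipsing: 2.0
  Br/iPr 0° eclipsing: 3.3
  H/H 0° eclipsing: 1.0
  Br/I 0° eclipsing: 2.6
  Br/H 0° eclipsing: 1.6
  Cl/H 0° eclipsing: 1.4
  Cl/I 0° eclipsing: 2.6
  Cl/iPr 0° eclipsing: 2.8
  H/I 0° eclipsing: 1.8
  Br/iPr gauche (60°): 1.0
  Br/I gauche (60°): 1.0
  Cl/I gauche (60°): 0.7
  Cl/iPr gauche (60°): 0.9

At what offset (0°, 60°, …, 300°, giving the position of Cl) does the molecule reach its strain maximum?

Cl at 0° is eclipsed. I at 0° is eclipsed with Cl at 0° (2.6); iPr at 120° is eclipsed with Br at 120° (3.3); H at 240° is eclipsed with H at 240° (1.0). Total 6.9 kcal/mol.
Cl at 60° is staggered. I at 0° is gauche with Cl at 60° (0.7); iPr at 120° is gauche with Cl at 60° (0.9); iPr at 120° is gauche with Br at 180° (1.0). Total 2.6 kcal/mol.
Cl at 120° is eclipsed. I at 0° is eclipsed with H at 0° (1.8); iPr at 120° is eclipsed with Cl at 120° (2.8); H at 240° is eclipsed with Br at 240° (1.6). Total 6.2 kcal/mol.
Cl at 180° is staggered. I at 0° is gauche with Br at 300° (1.0); iPr at 120° is gauche with Cl at 180° (0.9). Total 1.9 kcal/mol.
Cl at 240° is eclipsed. I at 0° is eclipsed with Br at 0° (2.6); iPr at 120° is eclipsed with H at 120° (2.0); H at 240° is eclipsed with Cl at 240° (1.4). Total 6.0 kcal/mol.
Cl at 300° is staggered. I at 0° is gauche with Cl at 300° (0.7); I at 0° is gauche with Br at 60° (1.0); iPr at 120° is gauche with Br at 60° (1.0). Total 2.7 kcal/mol.
The maximum (6.9 kcal/mol) occurs with Cl at 0°.

0°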